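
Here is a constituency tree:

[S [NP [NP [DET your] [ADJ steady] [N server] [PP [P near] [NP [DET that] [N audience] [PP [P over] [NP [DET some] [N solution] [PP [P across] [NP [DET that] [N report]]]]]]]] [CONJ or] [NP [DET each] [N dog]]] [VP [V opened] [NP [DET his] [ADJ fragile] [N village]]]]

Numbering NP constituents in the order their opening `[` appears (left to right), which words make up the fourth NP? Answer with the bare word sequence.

some solution across that report

Opening `[NP` markers occur at word positions 1, 1, 5, 8, 11, 14, 17; the fourth of these opens the constituent [NP some solution across that report].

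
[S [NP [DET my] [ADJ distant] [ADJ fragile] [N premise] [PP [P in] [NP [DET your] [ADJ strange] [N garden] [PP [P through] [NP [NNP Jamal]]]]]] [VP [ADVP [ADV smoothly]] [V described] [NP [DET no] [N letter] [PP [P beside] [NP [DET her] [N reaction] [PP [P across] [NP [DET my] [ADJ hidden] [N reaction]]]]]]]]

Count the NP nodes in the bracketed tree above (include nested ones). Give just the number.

6

The NP constituents are: [NP my distant fragile premise in your strange garden through Jamal]; [NP your strange garden through Jamal]; [NP Jamal]; [NP no letter beside her reaction across my hidden reaction]; [NP her reaction across my hidden reaction]; [NP my hidden reaction]. Total: 6.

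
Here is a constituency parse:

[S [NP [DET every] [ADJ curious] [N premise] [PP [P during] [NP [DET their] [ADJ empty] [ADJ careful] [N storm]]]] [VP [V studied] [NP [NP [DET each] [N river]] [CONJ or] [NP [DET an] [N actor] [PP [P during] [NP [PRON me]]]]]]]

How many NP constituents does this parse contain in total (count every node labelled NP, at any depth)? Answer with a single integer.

The NP constituents are: [NP every curious premise during their empty careful storm]; [NP their empty careful storm]; [NP each river or an actor during me]; [NP each river]; [NP an actor during me]; [NP me]. Total: 6.

6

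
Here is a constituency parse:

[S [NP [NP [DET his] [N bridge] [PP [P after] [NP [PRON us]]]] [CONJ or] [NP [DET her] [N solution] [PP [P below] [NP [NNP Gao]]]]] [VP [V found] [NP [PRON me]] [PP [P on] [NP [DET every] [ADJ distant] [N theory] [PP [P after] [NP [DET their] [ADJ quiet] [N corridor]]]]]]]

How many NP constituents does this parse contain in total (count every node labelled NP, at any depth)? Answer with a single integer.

8

The NP constituents are: [NP his bridge after us or her solution below Gao]; [NP his bridge after us]; [NP us]; [NP her solution below Gao]; [NP Gao]; [NP me] …. Total: 8.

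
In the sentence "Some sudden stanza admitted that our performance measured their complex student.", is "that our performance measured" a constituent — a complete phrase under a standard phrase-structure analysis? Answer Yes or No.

No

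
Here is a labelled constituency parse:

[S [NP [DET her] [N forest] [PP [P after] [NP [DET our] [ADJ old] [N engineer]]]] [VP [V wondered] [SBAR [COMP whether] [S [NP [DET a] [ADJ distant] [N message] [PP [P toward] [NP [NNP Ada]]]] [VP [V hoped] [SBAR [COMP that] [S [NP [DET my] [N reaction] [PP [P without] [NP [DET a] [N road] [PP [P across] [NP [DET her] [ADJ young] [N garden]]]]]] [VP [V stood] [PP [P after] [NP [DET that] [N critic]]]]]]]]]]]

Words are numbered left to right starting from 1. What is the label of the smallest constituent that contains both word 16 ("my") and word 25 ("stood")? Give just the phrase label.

S

Word 16 lies under S → VP → SBAR → S → VP → SBAR → S → NP → DET; word 25 lies under S → VP → SBAR → S → VP → SBAR → S → VP → V. The lowest shared node is the S.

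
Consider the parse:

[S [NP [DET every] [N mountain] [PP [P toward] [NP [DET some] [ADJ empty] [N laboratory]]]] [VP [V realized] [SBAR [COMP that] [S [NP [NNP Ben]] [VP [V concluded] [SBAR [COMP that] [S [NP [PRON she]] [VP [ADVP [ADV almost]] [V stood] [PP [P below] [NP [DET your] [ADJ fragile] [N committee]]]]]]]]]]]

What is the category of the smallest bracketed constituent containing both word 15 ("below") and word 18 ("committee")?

PP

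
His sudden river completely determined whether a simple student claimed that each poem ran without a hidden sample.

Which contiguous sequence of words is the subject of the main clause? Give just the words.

his sudden river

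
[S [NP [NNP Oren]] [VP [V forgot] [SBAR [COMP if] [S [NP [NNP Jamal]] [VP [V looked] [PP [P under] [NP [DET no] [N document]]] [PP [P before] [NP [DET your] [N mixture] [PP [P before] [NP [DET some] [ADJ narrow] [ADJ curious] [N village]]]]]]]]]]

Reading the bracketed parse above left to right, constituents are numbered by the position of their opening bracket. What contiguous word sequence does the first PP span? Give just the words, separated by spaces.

under no document

The PP opening brackets appear, in order, over: "under no document"; "before your mixture before some narrow curious village"; "before some narrow curious village". The first one spans "under no document".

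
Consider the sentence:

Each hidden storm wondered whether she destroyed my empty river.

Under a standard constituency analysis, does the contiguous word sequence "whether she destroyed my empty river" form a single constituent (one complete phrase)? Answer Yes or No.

Yes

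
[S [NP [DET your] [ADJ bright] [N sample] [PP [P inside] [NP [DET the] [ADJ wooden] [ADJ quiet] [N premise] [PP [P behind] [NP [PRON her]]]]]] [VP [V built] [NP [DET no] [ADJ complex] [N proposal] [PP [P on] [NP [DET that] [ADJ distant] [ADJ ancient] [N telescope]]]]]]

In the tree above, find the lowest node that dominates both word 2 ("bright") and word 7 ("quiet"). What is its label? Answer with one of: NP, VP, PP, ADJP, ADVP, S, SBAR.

The smallest bracket enclosing both words is [NP your bright sample inside the wooden quiet premise behind her], so the label is NP.

NP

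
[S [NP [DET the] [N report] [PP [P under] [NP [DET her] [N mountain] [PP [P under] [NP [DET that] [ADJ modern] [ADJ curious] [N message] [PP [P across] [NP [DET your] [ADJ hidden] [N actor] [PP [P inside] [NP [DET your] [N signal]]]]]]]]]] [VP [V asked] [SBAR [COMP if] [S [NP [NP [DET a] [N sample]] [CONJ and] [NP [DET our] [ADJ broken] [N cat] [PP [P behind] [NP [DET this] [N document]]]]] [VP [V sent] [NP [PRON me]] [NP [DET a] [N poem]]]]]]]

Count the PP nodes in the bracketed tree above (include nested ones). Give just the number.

5

Scanning left to right, an opening `[PP` appears at word positions 3, 6, 11, 15, 26 — 5 in total.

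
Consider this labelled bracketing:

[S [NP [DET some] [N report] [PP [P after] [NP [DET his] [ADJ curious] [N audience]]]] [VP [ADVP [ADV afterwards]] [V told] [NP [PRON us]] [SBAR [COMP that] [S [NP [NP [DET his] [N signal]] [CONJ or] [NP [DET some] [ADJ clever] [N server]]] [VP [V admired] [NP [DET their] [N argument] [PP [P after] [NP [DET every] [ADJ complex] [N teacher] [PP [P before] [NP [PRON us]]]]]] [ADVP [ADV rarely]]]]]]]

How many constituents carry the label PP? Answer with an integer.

3

Scanning left to right, an opening `[PP` appears at word positions 3, 20, 24 — 3 in total.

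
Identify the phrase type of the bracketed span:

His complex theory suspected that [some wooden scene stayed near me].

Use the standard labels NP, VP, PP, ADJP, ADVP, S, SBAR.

S

The span is built around the head "stayed" — a clause (S).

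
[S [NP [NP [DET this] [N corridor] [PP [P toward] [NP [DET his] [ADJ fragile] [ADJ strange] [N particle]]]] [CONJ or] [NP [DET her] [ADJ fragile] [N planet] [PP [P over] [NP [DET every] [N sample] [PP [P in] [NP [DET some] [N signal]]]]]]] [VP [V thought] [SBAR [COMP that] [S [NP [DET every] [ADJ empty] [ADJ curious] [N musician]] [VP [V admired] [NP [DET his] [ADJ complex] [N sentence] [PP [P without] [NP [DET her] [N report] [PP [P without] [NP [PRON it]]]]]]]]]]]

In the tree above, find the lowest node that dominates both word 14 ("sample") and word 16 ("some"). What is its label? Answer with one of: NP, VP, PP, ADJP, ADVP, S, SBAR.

NP

The smallest bracket enclosing both words is [NP every sample in some signal], so the label is NP.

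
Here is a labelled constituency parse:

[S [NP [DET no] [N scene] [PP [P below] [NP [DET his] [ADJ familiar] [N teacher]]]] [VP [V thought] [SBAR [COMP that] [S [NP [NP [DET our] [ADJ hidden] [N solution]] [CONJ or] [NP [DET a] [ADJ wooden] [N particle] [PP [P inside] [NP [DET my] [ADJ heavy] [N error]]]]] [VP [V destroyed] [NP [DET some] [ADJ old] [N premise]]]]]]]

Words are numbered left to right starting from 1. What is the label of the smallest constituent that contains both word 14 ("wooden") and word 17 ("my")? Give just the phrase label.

NP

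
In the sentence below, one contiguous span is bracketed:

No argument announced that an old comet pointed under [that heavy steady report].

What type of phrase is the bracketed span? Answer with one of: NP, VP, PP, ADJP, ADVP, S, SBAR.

NP

"report" is the head of the bracketed span, so the span is a noun phrase: NP.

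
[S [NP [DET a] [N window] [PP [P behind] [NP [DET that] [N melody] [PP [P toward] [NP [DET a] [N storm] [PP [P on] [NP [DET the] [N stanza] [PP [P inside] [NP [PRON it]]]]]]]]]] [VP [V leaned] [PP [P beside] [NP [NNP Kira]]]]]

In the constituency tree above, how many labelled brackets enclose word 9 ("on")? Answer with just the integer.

8

The word sits inside P, which is inside PP, inside NP, inside PP, inside NP, inside PP, inside NP, inside S — 8 brackets in all.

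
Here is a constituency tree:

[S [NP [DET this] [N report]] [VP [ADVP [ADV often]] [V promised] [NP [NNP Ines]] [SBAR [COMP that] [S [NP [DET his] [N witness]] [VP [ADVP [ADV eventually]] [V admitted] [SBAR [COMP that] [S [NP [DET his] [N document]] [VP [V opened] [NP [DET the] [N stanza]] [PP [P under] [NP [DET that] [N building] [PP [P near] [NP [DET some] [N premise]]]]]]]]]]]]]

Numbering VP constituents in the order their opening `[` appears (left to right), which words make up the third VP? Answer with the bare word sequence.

In left-to-right order the VP constituents are "often promised Ines that his witness eventually admitted that his document opened the stanza under that building near some premise"; "eventually admitted that his document opened the stanza under that building near some premise"; "opened the stanza under that building near some premise". Number 3 is "opened the stanza under that building near some premise".

opened the stanza under that building near some premise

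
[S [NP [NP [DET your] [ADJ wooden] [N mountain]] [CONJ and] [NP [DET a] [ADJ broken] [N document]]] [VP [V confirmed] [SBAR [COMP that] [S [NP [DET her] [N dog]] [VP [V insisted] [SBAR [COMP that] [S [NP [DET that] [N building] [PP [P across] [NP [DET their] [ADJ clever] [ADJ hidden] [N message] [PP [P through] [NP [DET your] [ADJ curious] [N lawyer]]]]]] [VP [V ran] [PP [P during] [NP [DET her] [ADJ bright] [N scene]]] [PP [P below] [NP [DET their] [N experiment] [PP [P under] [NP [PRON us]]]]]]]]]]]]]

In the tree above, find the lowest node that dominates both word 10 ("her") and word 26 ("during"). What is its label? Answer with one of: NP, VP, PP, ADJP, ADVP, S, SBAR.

Both words fall inside [S her dog insisted that that building across their clever hidden message through your curious lawyer ran during her bright scene below their experiment under us] (words 10–34), and no smaller constituent contains them both. Label: S.

S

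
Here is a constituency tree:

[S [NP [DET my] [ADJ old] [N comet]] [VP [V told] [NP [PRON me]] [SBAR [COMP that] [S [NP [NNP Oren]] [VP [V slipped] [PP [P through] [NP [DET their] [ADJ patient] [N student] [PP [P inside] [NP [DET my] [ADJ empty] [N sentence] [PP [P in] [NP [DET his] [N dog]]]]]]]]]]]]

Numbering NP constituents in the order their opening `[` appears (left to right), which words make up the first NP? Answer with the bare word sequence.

my old comet

The NP opening brackets appear, in order, over: "my old comet"; "me"; "Oren"; "their patient student inside my empty sentence in his dog"; "my empty sentence in his dog"; "his dog". The first one spans "my old comet".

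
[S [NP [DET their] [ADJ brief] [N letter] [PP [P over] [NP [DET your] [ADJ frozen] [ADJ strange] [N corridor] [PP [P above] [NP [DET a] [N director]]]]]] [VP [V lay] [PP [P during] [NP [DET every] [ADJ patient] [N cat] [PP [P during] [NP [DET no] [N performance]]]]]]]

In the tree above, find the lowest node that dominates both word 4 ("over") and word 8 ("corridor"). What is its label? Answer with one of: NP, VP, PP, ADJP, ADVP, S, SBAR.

Word 4 lies under S → NP → PP → P; word 8 lies under S → NP → PP → NP → N. The lowest shared node is the PP.

PP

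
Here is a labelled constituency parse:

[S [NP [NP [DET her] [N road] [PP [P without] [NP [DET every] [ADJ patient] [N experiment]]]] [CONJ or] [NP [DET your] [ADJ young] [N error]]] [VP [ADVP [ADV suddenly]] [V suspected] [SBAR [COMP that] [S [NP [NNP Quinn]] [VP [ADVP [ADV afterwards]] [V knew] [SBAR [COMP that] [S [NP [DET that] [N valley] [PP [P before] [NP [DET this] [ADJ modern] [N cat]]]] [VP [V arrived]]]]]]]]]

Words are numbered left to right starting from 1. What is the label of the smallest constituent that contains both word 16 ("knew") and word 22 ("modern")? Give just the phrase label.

VP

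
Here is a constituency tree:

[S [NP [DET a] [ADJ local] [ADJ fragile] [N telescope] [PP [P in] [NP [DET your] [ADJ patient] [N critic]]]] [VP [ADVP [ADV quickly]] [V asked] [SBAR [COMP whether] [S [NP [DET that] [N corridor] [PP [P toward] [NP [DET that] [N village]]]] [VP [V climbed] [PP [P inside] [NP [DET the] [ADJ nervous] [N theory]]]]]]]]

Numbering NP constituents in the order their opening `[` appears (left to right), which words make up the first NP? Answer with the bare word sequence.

The NP opening brackets appear, in order, over: "a local fragile telescope in your patient critic"; "your patient critic"; "that corridor toward that village"; "that village"; "the nervous theory". The first one spans "a local fragile telescope in your patient critic".

a local fragile telescope in your patient critic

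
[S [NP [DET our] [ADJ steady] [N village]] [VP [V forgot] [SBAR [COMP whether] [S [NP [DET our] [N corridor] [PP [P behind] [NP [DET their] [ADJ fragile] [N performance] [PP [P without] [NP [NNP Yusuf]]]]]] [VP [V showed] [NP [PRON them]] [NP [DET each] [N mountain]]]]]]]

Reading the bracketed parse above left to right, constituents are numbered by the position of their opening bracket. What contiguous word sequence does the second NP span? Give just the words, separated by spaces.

In left-to-right order the NP constituents are "our steady village"; "our corridor behind their fragile performance without Yusuf"; "their fragile performance without Yusuf"; "Yusuf"; "them"; "each mountain". Number 2 is "our corridor behind their fragile performance without Yusuf".

our corridor behind their fragile performance without Yusuf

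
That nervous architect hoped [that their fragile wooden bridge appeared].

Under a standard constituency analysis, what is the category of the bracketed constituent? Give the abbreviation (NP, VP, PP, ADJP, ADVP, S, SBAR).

SBAR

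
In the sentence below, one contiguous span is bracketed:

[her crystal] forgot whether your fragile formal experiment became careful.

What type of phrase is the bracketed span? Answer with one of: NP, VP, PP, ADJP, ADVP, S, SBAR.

The bracketed span "her crystal" is headed by "crystal", making it a noun phrase (NP).

NP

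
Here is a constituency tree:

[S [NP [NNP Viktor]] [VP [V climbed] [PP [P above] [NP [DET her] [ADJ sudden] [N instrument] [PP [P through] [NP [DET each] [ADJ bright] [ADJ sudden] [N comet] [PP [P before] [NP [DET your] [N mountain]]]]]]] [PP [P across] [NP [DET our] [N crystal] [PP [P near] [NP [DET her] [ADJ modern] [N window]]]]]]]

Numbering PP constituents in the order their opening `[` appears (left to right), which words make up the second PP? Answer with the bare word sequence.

through each bright sudden comet before your mountain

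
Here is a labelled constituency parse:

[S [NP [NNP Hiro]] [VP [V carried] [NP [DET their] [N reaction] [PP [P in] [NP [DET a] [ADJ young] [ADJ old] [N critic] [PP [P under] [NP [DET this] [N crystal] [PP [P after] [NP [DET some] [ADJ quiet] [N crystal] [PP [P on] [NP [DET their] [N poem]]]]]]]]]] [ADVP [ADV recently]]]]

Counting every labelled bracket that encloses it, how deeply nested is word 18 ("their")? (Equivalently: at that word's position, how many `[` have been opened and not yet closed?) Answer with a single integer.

The word sits inside DET, which is inside NP, inside PP, inside NP, inside PP, inside NP, inside PP, inside NP, inside PP, inside NP, inside VP, inside S — 12 brackets in all.

12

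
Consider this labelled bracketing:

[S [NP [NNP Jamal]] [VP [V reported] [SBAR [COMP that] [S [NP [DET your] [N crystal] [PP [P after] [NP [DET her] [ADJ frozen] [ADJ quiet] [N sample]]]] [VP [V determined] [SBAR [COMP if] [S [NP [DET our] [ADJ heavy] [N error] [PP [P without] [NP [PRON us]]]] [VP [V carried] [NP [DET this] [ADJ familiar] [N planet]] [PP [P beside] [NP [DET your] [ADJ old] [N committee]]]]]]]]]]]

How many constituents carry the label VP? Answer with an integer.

3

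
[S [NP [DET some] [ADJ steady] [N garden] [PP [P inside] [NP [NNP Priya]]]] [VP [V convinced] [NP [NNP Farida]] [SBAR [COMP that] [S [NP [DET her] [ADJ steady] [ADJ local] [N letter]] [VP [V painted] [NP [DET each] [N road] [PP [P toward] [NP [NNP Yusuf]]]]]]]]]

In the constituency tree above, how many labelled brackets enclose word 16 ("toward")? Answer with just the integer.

8

The word sits inside P, which is inside PP, inside NP, inside VP, inside S, inside SBAR, inside VP, inside S — 8 brackets in all.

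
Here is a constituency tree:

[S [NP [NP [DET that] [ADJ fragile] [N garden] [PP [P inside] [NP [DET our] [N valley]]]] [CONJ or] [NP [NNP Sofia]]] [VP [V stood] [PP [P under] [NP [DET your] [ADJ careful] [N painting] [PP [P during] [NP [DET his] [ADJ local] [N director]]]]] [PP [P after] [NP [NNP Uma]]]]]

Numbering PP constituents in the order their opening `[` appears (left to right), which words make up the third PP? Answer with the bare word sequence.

In left-to-right order the PP constituents are "inside our valley"; "under your careful painting during his local director"; "during his local director"; "after Uma". Number 3 is "during his local director".

during his local director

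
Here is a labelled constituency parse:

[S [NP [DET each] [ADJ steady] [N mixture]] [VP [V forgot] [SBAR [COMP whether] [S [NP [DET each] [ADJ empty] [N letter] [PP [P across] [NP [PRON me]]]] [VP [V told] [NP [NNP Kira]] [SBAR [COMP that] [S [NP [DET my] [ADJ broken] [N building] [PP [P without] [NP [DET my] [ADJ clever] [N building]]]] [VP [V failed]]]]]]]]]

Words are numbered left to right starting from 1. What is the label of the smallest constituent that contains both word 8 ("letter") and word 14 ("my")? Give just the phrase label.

Word 8 lies under S → VP → SBAR → S → NP → N; word 14 lies under S → VP → SBAR → S → VP → SBAR → S → NP → DET. The lowest shared node is the S.

S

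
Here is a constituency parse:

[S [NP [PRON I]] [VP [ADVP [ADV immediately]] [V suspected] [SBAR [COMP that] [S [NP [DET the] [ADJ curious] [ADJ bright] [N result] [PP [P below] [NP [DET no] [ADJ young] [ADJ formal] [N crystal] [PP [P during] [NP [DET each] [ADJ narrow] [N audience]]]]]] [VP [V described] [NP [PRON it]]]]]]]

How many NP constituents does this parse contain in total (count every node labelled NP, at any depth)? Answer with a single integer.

5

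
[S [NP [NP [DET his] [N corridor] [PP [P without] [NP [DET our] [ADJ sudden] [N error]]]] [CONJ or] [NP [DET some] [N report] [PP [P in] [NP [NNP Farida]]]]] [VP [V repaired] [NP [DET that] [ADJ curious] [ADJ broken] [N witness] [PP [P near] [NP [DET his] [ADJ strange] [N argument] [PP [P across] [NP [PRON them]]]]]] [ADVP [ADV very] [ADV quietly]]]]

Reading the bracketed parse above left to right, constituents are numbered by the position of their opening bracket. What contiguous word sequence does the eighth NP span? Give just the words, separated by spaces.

The NP opening brackets appear, in order, over: "his corridor without our sudden error or some report in Farida"; "his corridor without our sudden error"; "our sudden error"; "some report in Farida"; "Farida"; "that curious broken witness near his strange argument across them"; "his strange argument across them"; "them". The eighth one spans "them".

them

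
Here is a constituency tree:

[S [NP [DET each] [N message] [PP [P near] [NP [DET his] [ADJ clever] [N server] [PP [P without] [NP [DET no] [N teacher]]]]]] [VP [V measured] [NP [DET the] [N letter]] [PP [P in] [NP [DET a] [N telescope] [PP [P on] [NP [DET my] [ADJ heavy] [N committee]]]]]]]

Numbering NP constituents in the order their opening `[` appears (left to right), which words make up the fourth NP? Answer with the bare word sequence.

In left-to-right order the NP constituents are "each message near his clever server without no teacher"; "his clever server without no teacher"; "no teacher"; "the letter"; "a telescope on my heavy committee"; "my heavy committee". Number 4 is "the letter".

the letter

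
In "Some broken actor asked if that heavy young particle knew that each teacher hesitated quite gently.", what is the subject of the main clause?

some broken actor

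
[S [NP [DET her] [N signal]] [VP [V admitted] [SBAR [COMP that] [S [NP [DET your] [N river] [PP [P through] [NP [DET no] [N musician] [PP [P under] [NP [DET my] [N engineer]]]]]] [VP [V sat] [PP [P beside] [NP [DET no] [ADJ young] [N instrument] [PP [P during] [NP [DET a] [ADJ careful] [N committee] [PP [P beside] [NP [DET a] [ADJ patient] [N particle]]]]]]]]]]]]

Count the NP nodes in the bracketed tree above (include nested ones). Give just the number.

7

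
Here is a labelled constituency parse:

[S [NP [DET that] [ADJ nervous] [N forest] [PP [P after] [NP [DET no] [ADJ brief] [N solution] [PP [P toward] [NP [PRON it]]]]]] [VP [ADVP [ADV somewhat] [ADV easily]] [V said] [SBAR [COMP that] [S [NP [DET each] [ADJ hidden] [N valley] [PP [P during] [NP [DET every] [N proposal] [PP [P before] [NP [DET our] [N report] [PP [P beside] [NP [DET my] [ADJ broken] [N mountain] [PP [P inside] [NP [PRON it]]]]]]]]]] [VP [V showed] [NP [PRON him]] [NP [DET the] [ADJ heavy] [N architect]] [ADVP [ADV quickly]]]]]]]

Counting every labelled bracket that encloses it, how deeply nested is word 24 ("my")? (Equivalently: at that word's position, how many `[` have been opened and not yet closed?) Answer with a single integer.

Counting open brackets not yet closed at "my": [S [VP [SBAR [S [NP [PP [NP [PP [NP [PP [NP [DET = 12.

12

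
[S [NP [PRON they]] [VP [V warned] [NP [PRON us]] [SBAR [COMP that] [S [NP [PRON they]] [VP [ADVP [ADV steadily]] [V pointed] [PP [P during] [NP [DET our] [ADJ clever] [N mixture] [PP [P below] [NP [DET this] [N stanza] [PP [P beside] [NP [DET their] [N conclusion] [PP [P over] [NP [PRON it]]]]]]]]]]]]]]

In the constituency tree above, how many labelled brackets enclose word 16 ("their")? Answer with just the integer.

Path from the root down to the word: S → VP → SBAR → S → VP → PP → NP → PP → NP → PP → NP → DET. That is 12 enclosing brackets.

12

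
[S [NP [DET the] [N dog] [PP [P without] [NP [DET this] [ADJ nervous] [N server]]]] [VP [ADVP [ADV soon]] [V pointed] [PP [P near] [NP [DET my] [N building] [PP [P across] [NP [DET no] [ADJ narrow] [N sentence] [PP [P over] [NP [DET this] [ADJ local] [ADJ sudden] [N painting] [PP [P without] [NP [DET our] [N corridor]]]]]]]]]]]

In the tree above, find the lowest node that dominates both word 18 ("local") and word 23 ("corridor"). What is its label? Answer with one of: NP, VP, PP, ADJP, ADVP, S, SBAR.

NP

The smallest bracket enclosing both words is [NP this local sudden painting without our corridor], so the label is NP.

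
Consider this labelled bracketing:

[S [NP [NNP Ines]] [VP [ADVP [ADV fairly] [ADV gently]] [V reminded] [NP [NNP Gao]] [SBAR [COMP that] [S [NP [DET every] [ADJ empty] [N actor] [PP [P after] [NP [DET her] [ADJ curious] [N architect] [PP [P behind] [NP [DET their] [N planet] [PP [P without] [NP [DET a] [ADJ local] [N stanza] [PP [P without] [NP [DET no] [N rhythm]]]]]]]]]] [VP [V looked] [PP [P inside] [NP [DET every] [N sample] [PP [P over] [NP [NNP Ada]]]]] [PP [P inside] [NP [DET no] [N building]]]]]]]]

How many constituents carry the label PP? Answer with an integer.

7

The PP constituents are: [PP after her curious architect behind their planet without a local stanza without no rhythm]; [PP behind their planet without a local stanza without no rhythm]; [PP without a local stanza without no rhythm]; [PP without no rhythm]; [PP inside every sample over Ada]; [PP over Ada] …. Total: 7.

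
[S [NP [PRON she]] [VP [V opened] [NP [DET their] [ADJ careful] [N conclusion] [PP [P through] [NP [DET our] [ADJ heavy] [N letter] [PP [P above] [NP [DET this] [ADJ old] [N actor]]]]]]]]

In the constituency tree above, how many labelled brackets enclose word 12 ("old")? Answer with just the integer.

8

Path from the root down to the word: S → VP → NP → PP → NP → PP → NP → ADJ. That is 8 enclosing brackets.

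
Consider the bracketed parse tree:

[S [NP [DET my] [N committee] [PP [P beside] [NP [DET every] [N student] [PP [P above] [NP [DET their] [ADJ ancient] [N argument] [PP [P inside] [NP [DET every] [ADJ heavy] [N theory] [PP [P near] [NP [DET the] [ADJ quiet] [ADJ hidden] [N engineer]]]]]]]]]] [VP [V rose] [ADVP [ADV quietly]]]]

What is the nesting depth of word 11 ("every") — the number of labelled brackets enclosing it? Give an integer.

Counting open brackets not yet closed at "every": [S [NP [PP [NP [PP [NP [PP [NP [DET = 9.

9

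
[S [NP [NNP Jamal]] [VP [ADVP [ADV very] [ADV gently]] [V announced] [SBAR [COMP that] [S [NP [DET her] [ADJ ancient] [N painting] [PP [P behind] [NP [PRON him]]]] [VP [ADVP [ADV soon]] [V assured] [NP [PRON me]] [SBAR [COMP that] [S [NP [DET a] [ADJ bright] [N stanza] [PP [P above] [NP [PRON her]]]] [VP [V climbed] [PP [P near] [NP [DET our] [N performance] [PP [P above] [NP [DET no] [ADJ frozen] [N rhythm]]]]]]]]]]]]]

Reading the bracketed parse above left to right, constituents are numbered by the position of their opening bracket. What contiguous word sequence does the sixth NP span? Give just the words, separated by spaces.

In left-to-right order the NP constituents are "Jamal"; "her ancient painting behind him"; "him"; "me"; "a bright stanza above her"; "her"; "our performance above no frozen rhythm"; "no frozen rhythm". Number 6 is "her".

her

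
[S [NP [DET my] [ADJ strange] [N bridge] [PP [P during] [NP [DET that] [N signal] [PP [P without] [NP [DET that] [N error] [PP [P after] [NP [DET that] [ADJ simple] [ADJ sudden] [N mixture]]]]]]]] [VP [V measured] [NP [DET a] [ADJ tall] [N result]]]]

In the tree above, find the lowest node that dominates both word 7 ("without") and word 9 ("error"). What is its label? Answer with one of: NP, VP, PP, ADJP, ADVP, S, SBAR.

PP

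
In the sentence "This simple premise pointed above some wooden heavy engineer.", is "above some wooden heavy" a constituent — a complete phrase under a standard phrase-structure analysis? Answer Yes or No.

No

The sequence begins inside the preposition "above" and ends inside the noun phrase "some wooden heavy engineer"; it crosses a phrase boundary, so no single node in the tree spans exactly those words.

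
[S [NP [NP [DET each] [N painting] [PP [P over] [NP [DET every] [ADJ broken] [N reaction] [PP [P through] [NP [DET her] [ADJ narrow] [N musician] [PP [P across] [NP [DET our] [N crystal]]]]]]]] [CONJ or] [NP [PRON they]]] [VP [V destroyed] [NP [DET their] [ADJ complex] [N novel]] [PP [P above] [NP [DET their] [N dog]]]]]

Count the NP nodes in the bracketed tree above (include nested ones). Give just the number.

8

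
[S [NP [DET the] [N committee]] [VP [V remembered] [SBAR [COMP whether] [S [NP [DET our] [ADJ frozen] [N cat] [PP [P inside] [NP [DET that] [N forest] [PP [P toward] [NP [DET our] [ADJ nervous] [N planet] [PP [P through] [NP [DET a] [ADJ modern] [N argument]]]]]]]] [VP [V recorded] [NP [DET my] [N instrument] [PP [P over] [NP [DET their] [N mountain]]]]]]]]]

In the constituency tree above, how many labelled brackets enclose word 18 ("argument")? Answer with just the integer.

12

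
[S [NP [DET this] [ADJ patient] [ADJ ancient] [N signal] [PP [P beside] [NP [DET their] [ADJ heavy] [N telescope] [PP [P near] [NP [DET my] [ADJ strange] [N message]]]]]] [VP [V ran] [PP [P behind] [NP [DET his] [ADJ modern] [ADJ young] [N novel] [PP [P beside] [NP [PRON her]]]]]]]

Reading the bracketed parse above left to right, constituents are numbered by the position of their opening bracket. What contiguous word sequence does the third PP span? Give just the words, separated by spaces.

In left-to-right order the PP constituents are "beside their heavy telescope near my strange message"; "near my strange message"; "behind his modern young novel beside her"; "beside her". Number 3 is "behind his modern young novel beside her".

behind his modern young novel beside her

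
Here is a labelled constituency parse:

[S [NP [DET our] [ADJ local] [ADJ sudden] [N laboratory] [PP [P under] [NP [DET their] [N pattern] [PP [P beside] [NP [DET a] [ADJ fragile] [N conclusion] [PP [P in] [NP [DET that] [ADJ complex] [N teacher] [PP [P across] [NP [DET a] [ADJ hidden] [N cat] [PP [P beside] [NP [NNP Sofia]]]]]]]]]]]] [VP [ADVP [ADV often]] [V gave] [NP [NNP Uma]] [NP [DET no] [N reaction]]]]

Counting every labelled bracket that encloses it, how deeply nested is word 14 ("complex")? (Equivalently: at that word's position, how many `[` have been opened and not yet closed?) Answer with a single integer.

9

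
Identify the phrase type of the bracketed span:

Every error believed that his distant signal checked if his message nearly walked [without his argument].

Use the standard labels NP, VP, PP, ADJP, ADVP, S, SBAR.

PP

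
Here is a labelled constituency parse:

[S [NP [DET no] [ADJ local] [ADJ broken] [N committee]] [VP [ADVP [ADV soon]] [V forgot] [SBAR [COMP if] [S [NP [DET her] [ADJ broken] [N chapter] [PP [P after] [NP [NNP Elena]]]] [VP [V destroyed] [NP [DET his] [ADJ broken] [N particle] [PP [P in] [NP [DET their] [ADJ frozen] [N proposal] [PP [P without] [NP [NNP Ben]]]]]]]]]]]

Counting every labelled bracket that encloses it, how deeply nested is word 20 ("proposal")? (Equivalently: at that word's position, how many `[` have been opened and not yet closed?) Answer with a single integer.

9

Path from the root down to the word: S → VP → SBAR → S → VP → NP → PP → NP → N. That is 9 enclosing brackets.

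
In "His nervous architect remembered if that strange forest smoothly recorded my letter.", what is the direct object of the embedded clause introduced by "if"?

my letter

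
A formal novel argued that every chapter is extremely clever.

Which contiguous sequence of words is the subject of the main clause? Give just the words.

a formal novel

The subject of the main clause is the NP immediately before the verb "argued": "a formal novel".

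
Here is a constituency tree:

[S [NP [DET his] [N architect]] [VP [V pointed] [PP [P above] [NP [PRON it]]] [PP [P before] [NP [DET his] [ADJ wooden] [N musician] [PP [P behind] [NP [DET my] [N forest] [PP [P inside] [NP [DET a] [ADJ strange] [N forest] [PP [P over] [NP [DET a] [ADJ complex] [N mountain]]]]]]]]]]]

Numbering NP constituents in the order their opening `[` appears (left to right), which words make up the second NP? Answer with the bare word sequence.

The NP opening brackets appear, in order, over: "his architect"; "it"; "his wooden musician behind my forest inside a strange forest over a complex mountain"; "my forest inside a strange forest over a complex mountain"; "a strange forest over a complex mountain"; "a complex mountain". The second one spans "it".

it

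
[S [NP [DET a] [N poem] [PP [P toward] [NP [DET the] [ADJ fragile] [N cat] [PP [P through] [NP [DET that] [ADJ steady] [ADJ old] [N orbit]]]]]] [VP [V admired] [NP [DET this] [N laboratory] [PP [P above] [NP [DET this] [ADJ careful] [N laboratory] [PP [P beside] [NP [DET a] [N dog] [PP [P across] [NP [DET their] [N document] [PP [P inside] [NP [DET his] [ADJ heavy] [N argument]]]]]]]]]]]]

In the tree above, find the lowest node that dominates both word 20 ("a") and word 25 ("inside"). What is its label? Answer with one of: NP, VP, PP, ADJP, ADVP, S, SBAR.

NP

Word 20 lies under S → VP → NP → PP → NP → PP → NP → DET; word 25 lies under S → VP → NP → PP → NP → PP → NP → PP → NP → PP → P. The lowest shared node is the NP.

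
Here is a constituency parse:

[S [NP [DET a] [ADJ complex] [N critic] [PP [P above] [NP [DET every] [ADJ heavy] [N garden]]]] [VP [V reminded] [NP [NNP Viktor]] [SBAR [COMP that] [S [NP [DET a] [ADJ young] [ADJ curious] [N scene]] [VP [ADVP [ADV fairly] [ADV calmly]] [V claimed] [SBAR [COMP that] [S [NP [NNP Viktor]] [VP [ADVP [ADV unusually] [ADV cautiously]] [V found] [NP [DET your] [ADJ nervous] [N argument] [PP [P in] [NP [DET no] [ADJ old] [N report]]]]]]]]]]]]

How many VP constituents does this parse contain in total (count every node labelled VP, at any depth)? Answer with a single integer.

3

Scanning left to right, an opening `[VP` appears at word positions 8, 15, 20 — 3 in total.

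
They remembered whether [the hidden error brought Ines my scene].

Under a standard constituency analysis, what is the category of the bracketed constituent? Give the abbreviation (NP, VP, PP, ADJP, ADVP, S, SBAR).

S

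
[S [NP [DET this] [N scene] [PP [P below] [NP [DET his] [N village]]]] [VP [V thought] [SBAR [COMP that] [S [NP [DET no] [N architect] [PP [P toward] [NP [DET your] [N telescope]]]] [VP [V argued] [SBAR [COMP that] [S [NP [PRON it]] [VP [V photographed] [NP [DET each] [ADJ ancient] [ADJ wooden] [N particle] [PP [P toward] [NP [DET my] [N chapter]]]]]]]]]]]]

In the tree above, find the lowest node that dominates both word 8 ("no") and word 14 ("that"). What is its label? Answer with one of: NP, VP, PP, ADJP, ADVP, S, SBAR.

S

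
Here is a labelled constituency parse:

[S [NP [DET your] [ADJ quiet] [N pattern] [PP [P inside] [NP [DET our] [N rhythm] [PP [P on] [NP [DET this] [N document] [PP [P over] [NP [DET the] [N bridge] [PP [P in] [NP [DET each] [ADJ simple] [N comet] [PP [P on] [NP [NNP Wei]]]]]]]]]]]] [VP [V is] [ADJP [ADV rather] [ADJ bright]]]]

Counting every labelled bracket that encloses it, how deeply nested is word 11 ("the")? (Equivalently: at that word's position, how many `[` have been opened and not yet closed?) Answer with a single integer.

9

Counting open brackets not yet closed at "the": [S [NP [PP [NP [PP [NP [PP [NP [DET = 9.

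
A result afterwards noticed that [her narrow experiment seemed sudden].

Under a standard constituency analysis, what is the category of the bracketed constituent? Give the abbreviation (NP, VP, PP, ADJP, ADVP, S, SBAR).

The bracketed span "her narrow experiment seemed sudden" is headed by "seemed", making it a clause (S).

S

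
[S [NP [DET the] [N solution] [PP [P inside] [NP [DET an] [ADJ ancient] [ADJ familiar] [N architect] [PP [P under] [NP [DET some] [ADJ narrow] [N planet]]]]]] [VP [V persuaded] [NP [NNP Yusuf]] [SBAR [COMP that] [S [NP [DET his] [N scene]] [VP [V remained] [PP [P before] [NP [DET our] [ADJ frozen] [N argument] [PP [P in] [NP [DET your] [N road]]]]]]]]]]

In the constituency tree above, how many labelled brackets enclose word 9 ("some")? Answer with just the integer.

7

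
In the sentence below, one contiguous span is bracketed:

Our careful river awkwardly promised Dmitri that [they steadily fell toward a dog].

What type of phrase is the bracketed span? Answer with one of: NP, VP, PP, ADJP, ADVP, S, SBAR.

S

The bracketed span "they steadily fell toward a dog" is headed by "fell", making it a clause (S).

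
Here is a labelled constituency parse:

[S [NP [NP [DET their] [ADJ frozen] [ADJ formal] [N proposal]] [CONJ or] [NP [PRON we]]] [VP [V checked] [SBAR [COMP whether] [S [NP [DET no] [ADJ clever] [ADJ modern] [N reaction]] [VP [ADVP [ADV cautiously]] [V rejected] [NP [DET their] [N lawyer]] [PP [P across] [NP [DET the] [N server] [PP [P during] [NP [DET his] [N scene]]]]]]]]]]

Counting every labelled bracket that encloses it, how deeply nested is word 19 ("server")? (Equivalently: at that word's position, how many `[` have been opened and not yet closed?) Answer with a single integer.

The word sits inside N, which is inside NP, inside PP, inside VP, inside S, inside SBAR, inside VP, inside S — 8 brackets in all.

8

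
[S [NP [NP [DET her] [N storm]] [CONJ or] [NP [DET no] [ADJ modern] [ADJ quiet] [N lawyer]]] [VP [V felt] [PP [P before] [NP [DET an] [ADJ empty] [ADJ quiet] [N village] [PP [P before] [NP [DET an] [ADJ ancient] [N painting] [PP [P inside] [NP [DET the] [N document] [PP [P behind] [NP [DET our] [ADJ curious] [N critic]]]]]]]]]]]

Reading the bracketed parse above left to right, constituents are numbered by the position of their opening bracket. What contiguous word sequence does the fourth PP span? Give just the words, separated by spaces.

In left-to-right order the PP constituents are "before an empty quiet village before an ancient painting inside the document behind our curious critic"; "before an ancient painting inside the document behind our curious critic"; "inside the document behind our curious critic"; "behind our curious critic". Number 4 is "behind our curious critic".

behind our curious critic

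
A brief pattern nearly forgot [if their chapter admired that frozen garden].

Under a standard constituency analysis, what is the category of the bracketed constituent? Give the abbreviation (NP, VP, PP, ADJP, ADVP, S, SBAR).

The bracketed span "if their chapter admired that frozen garden" is headed by "if", making it a subordinate clause (SBAR).

SBAR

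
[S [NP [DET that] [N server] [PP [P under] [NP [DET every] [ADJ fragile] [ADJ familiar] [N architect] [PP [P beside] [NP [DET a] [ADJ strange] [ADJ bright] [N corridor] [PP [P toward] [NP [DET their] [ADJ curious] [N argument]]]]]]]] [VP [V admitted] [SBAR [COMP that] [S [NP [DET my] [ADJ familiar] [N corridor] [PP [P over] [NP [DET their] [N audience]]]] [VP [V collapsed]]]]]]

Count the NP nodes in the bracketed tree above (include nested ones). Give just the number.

Scanning left to right, an opening `[NP` appears at word positions 1, 4, 9, 14, 19, 23 — 6 in total.

6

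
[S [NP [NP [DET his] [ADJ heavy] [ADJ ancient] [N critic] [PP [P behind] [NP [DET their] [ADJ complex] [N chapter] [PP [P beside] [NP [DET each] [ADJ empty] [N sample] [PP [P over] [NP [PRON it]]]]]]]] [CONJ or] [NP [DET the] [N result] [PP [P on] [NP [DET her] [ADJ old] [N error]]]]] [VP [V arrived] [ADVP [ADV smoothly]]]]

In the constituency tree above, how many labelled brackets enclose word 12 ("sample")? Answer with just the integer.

8

Path from the root down to the word: S → NP → NP → PP → NP → PP → NP → N. That is 8 enclosing brackets.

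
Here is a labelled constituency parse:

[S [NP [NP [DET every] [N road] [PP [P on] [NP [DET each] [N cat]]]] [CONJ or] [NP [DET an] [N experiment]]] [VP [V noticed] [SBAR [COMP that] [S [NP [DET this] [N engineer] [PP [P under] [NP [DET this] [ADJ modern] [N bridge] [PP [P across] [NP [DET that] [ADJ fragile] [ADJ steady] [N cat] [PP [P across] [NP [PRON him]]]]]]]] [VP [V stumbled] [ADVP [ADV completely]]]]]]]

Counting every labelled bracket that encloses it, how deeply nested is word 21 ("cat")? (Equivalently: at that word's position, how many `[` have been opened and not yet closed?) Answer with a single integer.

Path from the root down to the word: S → VP → SBAR → S → NP → PP → NP → PP → NP → N. That is 10 enclosing brackets.

10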